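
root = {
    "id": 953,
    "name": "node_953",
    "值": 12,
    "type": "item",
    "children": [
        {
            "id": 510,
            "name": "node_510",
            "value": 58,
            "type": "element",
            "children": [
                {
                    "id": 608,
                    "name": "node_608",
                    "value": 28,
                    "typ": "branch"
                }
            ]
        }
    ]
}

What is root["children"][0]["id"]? 510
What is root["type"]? "item"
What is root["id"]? 953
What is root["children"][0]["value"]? 58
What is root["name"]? "node_953"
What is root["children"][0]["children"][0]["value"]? 28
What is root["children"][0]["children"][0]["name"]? "node_608"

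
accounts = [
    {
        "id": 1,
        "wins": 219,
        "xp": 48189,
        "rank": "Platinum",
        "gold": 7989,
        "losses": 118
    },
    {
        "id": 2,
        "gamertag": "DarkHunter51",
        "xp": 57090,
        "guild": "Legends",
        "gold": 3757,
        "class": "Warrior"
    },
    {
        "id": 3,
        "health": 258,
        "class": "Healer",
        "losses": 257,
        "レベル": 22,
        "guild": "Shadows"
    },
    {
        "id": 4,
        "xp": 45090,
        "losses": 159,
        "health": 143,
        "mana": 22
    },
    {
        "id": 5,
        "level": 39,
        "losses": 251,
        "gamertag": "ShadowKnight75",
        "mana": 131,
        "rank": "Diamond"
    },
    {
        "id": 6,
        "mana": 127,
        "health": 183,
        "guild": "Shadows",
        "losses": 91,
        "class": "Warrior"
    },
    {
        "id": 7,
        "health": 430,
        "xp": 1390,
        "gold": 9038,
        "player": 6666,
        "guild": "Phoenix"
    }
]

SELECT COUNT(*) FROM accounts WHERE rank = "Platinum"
1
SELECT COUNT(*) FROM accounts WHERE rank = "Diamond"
1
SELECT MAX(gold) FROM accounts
9038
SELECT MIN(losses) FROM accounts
91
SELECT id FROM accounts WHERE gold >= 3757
[1, 2, 7]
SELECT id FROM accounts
[1, 2, 3, 4, 5, 6, 7]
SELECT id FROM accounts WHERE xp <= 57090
[1, 2, 4, 7]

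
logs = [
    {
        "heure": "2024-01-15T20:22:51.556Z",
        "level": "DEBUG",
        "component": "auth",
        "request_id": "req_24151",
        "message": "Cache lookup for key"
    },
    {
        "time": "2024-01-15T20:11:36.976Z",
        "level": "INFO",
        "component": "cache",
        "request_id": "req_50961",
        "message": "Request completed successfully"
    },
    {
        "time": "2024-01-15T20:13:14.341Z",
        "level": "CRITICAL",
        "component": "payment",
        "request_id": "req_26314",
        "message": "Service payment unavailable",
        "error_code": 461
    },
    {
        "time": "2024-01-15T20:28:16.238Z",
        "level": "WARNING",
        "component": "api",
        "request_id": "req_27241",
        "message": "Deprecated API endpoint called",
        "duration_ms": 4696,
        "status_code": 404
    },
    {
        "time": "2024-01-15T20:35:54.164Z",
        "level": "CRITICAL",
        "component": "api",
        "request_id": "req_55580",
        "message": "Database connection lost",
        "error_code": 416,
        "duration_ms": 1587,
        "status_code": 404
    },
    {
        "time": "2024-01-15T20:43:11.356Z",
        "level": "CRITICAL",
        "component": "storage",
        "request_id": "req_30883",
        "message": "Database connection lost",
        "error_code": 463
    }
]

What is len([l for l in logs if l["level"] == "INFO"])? 1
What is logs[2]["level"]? "CRITICAL"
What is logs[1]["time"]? "2024-01-15T20:11:36.976Z"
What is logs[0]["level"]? "DEBUG"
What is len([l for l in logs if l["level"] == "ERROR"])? 0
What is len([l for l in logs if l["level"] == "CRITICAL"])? 3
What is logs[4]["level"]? "CRITICAL"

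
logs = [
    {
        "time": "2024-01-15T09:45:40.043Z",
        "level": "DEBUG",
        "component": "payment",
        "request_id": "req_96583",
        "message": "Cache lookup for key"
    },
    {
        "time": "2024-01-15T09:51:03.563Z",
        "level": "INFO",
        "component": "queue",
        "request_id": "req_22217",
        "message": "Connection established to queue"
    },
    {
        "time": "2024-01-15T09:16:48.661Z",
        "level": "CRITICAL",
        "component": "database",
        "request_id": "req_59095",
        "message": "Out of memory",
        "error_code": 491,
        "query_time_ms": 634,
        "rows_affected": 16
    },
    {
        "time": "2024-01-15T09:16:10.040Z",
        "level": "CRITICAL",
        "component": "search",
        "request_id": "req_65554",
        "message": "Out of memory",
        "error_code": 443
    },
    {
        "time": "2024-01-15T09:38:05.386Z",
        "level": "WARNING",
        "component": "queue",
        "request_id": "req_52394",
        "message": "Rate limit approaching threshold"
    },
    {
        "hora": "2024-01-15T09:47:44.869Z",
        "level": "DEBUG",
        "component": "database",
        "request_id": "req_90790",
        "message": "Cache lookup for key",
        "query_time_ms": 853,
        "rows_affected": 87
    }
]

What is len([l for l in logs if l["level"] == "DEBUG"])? 2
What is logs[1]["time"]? "2024-01-15T09:51:03.563Z"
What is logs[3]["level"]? "CRITICAL"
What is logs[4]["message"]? "Rate limit approaching threshold"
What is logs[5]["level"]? "DEBUG"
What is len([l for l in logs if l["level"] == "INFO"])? 1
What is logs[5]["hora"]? "2024-01-15T09:47:44.869Z"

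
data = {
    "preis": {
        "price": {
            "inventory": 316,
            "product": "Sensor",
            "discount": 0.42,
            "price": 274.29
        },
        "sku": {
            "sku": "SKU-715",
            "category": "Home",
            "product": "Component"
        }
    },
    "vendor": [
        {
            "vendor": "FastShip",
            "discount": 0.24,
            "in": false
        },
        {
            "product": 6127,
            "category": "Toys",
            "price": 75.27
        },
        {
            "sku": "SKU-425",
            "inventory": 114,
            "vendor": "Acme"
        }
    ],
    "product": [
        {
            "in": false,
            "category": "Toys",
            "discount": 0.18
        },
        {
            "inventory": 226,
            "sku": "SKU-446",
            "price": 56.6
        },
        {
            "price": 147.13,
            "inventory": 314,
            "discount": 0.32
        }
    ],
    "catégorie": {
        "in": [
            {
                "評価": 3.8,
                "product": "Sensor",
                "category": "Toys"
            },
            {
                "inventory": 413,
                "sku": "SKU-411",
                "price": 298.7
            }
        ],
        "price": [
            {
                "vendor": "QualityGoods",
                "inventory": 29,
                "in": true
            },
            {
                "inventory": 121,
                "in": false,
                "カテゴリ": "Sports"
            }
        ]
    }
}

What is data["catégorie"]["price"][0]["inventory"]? 29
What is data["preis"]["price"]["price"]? 274.29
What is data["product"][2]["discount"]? 0.32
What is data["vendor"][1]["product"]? 6127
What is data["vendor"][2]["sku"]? "SKU-425"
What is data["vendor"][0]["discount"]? 0.24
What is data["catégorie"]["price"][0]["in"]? True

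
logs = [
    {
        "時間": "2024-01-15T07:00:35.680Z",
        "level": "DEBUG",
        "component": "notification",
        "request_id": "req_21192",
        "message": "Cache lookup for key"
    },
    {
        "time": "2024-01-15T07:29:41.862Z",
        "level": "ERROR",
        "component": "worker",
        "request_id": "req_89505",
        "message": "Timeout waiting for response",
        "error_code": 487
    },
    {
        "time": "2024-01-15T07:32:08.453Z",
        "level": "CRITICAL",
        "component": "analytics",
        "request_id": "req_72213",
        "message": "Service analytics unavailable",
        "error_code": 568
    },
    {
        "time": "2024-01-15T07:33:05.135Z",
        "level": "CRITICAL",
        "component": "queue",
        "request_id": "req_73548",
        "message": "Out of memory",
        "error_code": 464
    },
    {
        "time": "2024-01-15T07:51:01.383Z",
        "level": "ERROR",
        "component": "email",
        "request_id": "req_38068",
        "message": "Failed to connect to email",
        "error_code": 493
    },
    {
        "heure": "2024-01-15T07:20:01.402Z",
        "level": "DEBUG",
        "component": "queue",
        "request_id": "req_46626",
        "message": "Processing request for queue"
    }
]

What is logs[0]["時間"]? "2024-01-15T07:00:35.680Z"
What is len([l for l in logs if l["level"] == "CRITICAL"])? 2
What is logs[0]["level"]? "DEBUG"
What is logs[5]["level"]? "DEBUG"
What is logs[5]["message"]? "Processing request for queue"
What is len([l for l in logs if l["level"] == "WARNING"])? 0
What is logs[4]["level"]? "ERROR"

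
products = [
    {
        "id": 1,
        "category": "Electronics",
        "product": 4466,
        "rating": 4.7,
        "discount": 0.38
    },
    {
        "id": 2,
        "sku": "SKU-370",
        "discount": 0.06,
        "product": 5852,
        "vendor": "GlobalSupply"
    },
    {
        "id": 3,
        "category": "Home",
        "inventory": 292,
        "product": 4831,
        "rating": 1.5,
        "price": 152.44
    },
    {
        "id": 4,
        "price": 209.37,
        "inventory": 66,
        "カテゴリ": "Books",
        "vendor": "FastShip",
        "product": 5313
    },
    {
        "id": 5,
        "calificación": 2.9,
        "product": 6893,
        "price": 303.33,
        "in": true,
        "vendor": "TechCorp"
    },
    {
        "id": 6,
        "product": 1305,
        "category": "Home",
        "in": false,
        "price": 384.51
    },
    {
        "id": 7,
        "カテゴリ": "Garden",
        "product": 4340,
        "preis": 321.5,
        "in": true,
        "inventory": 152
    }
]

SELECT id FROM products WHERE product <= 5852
[1, 2, 3, 4, 6, 7]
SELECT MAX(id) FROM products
7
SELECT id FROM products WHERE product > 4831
[2, 4, 5]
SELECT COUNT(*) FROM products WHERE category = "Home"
2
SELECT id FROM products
[1, 2, 3, 4, 5, 6, 7]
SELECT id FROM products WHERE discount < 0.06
[]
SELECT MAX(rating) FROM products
4.7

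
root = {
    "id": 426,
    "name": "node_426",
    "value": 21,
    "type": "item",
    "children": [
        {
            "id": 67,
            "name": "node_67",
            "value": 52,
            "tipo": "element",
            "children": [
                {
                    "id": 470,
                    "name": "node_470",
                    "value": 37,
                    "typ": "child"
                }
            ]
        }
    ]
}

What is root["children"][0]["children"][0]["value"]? 37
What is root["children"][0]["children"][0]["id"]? 470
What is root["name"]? "node_426"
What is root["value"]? 21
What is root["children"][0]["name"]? "node_67"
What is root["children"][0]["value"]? 52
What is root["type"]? "item"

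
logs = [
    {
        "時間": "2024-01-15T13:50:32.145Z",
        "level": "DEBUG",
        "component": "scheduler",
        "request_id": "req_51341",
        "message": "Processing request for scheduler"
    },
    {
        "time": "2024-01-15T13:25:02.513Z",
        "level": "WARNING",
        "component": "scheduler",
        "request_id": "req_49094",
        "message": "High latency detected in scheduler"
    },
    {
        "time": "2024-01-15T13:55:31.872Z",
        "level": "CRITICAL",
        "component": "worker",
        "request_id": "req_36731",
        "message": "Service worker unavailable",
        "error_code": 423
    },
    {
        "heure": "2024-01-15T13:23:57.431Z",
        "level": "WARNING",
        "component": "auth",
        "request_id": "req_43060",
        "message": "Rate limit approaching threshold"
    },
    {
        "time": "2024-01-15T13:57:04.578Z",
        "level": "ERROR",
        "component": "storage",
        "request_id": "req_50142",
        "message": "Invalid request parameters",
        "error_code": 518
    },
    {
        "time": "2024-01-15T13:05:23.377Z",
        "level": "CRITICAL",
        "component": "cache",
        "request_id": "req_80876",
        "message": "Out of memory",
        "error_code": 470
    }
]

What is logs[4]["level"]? "ERROR"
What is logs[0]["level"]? "DEBUG"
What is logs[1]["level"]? "WARNING"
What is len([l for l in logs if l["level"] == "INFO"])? 0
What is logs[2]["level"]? "CRITICAL"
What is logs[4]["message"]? "Invalid request parameters"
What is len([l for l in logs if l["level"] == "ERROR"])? 1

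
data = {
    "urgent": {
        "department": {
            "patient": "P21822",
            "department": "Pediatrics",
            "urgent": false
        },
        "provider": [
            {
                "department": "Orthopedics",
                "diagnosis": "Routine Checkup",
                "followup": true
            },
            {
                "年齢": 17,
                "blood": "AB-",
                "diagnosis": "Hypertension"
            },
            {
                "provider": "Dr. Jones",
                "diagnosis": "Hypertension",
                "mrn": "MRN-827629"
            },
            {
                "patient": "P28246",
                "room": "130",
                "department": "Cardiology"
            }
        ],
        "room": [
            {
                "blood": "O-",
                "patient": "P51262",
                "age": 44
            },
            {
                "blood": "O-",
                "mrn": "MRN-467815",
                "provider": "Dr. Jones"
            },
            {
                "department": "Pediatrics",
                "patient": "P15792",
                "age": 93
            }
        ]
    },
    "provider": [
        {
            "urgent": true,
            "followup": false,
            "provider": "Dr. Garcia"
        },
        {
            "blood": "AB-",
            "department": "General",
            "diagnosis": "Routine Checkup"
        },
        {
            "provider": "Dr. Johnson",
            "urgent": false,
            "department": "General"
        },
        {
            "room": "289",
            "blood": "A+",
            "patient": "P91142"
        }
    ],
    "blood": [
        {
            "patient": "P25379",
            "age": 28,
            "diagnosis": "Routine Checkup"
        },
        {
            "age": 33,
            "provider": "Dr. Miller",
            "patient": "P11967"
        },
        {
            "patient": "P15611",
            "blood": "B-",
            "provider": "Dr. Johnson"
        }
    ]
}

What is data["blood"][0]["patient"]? "P25379"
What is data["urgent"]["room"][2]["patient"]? "P15792"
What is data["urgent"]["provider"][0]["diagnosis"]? "Routine Checkup"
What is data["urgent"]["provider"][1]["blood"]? "AB-"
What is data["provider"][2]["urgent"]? False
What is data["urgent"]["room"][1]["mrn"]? "MRN-467815"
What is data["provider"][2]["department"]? "General"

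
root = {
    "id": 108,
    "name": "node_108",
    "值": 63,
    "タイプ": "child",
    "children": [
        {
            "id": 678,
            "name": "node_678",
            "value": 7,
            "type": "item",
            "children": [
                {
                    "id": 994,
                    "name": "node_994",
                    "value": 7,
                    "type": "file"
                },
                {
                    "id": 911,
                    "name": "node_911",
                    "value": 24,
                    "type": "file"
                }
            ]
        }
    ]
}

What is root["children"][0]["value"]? 7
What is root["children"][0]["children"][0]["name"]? "node_994"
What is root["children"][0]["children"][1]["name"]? "node_911"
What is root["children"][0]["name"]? "node_678"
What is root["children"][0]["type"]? "item"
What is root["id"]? 108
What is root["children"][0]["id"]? 678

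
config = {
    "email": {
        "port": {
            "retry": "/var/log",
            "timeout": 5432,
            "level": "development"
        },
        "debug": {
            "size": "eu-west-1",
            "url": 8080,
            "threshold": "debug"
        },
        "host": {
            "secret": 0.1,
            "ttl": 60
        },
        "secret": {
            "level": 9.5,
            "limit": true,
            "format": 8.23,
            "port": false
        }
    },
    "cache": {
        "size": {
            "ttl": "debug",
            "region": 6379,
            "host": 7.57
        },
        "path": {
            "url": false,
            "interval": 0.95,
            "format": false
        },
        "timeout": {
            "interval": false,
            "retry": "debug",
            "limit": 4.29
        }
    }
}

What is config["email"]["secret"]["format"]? 8.23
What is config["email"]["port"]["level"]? "development"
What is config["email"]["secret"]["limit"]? True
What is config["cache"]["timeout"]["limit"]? 4.29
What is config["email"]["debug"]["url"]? 8080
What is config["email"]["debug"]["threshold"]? "debug"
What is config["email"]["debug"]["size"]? "eu-west-1"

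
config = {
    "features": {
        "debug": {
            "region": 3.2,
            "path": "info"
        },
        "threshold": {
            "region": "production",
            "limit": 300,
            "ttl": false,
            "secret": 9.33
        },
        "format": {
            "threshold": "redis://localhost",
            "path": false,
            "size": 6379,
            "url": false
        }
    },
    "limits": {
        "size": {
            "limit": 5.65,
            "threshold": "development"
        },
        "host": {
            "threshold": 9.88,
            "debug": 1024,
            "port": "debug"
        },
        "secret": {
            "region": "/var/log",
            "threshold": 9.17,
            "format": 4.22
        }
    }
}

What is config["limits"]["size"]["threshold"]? "development"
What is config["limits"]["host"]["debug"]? 1024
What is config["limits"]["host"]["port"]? "debug"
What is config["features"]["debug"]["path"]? "info"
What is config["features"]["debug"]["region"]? 3.2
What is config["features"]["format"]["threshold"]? "redis://localhost"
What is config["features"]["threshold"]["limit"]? 300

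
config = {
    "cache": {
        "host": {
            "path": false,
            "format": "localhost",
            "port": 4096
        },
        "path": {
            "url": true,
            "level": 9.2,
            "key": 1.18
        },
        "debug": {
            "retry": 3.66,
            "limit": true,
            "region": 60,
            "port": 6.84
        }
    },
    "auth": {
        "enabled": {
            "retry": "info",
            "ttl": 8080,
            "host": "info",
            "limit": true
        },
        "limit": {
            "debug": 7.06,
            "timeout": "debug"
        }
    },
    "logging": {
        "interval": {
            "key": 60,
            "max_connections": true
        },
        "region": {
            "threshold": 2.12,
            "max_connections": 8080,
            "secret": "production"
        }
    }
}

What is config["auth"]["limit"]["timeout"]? "debug"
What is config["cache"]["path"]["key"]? 1.18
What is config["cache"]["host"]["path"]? False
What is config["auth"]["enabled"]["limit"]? True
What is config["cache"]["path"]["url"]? True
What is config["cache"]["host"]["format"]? "localhost"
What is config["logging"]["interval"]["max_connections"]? True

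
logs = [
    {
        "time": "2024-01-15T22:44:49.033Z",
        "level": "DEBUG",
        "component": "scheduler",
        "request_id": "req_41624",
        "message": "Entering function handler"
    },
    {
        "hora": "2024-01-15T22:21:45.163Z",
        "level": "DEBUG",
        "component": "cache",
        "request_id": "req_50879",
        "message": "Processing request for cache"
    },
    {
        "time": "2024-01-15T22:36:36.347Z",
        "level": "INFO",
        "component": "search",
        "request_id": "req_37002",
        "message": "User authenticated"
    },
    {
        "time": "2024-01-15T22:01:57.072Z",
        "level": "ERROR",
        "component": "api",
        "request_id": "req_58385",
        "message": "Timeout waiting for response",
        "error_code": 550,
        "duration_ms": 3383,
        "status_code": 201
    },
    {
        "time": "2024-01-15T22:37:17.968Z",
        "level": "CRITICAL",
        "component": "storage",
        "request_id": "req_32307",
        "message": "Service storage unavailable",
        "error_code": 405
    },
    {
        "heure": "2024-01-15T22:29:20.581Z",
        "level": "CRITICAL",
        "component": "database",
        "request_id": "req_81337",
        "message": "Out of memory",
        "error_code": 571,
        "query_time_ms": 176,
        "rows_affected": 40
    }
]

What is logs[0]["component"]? "scheduler"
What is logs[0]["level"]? "DEBUG"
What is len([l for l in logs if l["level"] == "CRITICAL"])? 2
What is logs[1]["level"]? "DEBUG"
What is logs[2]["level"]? "INFO"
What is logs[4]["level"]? "CRITICAL"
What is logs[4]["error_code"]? 405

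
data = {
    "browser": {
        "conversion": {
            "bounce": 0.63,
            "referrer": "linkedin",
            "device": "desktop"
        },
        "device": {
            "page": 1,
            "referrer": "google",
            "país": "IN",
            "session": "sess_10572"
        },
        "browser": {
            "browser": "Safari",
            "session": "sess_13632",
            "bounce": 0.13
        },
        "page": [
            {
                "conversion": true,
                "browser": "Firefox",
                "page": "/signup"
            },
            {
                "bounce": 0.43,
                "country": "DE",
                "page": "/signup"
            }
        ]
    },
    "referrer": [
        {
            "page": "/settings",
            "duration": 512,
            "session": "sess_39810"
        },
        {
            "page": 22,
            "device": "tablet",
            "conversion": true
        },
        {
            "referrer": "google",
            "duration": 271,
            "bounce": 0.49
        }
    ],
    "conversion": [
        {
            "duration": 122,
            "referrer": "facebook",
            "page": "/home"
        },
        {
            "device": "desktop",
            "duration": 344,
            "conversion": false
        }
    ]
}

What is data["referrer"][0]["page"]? "/settings"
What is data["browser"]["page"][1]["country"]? "DE"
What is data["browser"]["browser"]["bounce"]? 0.13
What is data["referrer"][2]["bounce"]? 0.49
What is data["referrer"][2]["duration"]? 271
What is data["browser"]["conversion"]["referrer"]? "linkedin"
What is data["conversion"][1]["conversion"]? False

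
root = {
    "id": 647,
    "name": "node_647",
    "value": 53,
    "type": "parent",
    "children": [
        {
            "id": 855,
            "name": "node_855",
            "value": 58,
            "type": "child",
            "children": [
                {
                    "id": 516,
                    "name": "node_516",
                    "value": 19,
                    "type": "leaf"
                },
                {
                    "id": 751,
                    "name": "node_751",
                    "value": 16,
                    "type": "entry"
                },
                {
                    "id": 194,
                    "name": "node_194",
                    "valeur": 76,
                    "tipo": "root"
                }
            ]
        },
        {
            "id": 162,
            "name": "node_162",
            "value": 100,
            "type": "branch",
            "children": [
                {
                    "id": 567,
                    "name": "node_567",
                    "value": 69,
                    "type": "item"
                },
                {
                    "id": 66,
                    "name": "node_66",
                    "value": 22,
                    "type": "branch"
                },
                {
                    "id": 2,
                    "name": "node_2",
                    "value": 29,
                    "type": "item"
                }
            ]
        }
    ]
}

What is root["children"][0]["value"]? 58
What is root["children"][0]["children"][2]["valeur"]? 76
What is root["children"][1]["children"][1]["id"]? 66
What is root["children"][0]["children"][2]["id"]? 194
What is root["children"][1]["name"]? "node_162"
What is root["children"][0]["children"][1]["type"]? "entry"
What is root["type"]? "parent"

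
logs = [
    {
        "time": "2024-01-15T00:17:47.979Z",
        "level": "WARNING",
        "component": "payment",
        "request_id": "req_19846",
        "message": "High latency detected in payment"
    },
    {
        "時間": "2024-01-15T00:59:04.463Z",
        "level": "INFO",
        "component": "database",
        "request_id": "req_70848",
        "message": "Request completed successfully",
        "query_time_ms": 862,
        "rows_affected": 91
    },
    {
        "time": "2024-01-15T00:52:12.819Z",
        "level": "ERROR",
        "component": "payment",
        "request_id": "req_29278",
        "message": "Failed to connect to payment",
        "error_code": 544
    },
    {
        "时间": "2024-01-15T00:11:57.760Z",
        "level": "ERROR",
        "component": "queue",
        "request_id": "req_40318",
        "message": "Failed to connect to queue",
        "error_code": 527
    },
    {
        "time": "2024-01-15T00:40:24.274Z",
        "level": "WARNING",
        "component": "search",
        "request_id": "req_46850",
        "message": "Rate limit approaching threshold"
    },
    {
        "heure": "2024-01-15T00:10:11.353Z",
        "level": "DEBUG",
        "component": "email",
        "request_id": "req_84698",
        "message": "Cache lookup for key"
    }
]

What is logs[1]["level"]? "INFO"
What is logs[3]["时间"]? "2024-01-15T00:11:57.760Z"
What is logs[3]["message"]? "Failed to connect to queue"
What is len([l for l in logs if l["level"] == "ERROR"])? 2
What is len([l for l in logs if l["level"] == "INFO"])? 1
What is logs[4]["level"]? "WARNING"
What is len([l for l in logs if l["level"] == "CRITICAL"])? 0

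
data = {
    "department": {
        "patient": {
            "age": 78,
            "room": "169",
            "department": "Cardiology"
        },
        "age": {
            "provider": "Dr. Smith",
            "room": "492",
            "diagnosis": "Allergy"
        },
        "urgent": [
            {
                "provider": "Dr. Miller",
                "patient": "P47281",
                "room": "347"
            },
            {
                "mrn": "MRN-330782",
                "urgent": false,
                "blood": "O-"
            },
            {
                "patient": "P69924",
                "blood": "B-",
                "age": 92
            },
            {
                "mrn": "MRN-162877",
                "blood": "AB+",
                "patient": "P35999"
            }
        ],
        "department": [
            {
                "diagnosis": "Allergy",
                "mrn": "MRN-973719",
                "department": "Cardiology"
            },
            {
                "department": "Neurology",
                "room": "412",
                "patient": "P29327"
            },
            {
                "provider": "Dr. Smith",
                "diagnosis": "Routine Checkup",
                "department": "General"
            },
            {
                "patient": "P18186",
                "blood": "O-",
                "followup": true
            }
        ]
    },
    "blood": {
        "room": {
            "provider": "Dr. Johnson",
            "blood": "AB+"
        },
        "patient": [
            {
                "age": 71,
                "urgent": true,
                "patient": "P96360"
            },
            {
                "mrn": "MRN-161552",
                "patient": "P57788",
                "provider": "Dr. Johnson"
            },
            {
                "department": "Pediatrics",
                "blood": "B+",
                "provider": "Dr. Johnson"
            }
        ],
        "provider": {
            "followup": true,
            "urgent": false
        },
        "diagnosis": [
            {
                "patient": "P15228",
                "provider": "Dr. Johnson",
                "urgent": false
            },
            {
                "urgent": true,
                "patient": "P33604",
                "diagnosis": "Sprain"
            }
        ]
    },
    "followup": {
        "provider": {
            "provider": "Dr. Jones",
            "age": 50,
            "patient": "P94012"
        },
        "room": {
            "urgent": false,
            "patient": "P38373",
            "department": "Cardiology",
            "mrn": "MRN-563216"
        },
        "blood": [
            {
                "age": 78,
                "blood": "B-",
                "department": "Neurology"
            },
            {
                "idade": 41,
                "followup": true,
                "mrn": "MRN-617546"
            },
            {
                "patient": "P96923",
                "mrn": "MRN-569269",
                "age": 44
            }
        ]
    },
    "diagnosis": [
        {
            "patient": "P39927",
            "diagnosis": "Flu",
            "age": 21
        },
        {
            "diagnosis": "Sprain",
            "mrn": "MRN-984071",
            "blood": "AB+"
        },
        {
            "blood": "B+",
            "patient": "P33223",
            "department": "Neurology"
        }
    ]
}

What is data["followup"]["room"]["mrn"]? "MRN-563216"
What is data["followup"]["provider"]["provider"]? "Dr. Jones"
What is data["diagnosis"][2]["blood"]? "B+"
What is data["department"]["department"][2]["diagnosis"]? "Routine Checkup"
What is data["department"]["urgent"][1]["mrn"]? "MRN-330782"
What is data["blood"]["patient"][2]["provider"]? "Dr. Johnson"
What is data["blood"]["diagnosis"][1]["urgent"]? True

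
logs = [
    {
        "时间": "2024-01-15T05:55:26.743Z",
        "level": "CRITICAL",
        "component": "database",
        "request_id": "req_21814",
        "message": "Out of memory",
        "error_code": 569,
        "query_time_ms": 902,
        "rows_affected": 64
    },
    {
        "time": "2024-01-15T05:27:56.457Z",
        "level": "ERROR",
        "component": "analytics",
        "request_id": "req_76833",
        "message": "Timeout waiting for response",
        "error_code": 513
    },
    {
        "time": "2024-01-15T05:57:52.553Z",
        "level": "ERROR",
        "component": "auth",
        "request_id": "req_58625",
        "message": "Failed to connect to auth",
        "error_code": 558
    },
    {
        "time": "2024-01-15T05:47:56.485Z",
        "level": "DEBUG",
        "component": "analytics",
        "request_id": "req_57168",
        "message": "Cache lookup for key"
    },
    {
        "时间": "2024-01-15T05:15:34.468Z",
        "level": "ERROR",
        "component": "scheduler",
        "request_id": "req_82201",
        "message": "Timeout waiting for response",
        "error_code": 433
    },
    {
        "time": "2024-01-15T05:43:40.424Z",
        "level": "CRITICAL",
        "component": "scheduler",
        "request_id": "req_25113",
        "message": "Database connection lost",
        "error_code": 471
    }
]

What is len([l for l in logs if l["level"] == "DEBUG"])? 1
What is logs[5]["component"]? "scheduler"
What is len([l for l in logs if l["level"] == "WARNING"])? 0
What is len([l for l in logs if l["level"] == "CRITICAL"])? 2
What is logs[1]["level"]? "ERROR"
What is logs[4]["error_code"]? 433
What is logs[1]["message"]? "Timeout waiting for response"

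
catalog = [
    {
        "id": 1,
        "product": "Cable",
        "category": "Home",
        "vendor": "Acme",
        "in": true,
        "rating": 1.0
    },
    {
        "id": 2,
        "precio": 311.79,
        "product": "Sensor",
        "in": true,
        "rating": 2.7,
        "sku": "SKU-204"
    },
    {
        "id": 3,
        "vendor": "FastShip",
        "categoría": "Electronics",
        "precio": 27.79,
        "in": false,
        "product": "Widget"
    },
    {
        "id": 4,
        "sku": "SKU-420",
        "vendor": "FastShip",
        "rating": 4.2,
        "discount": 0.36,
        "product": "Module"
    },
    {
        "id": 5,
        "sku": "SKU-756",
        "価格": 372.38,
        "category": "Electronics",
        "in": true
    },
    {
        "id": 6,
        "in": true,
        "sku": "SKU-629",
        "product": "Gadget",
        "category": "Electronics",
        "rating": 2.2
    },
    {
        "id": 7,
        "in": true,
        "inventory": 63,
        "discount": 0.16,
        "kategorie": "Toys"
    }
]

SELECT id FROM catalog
[1, 2, 3, 4, 5, 6, 7]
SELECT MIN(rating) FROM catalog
1.0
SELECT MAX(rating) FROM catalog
4.2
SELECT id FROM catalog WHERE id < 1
[]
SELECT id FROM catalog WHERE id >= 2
[2, 3, 4, 5, 6, 7]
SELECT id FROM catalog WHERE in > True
[]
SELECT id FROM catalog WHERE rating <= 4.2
[1, 2, 4, 6]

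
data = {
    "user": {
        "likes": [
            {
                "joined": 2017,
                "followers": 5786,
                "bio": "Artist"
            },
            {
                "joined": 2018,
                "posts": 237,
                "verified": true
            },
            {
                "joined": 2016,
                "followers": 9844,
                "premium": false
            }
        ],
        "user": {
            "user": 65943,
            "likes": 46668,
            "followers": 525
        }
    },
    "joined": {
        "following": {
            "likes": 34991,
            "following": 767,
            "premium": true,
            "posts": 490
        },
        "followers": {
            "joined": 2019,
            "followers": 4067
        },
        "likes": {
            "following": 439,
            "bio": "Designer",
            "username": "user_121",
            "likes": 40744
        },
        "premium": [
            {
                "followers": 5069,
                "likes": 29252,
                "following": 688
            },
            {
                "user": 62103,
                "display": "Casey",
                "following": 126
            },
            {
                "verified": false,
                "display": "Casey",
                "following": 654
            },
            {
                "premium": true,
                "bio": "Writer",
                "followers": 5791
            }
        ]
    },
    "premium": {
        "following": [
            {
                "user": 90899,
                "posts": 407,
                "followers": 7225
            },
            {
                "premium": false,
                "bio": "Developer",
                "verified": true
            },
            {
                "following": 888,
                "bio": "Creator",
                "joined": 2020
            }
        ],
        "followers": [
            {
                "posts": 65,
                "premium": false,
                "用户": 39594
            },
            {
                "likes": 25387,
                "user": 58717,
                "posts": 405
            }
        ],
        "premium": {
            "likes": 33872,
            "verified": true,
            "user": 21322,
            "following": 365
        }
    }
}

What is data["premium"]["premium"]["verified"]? True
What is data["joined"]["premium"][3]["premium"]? True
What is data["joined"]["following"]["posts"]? 490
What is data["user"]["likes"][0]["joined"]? 2017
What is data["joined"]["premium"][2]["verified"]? False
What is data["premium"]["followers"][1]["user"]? 58717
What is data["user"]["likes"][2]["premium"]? False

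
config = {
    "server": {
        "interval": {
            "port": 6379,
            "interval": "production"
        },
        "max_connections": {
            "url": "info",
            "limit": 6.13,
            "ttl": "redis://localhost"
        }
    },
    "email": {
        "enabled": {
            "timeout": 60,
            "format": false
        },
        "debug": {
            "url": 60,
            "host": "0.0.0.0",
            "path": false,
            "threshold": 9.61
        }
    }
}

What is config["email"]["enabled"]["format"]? False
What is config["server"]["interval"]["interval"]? "production"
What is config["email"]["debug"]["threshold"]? 9.61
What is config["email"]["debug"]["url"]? 60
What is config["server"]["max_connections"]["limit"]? 6.13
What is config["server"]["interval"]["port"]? 6379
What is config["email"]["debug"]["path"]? False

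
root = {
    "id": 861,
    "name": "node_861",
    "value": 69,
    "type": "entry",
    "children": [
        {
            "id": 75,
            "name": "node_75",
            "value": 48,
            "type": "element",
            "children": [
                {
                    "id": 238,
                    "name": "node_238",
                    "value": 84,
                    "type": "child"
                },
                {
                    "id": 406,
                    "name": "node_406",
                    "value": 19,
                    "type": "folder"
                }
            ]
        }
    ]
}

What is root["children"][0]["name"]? "node_75"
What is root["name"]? "node_861"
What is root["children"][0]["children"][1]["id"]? 406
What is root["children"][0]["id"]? 75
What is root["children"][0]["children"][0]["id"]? 238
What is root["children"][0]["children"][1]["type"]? "folder"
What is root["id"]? 861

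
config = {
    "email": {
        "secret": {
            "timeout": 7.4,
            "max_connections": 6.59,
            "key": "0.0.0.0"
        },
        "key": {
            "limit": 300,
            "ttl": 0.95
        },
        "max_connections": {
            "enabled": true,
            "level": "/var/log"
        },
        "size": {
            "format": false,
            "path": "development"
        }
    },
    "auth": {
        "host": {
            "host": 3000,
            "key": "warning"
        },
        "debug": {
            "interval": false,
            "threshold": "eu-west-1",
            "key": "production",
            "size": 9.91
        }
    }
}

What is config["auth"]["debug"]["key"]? "production"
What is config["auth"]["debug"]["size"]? 9.91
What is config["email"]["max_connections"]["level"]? "/var/log"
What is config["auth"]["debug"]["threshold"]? "eu-west-1"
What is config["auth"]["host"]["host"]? 3000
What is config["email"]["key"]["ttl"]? 0.95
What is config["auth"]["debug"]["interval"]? False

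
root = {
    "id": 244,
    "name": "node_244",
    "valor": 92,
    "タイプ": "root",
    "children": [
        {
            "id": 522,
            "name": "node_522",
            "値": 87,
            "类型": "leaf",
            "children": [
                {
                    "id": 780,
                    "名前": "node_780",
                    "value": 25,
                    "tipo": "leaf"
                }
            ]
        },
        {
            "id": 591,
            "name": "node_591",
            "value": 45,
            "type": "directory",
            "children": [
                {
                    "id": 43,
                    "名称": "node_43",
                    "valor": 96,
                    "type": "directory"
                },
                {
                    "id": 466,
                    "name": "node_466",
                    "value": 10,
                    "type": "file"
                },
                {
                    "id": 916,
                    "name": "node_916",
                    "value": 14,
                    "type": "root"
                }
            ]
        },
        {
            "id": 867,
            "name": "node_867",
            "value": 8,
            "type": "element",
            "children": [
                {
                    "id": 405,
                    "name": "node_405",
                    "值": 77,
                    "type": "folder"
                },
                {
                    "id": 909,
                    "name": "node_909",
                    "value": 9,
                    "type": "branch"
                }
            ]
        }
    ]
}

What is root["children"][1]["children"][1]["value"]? 10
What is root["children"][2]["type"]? "element"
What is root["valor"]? 92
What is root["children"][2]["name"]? "node_867"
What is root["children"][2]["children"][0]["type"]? "folder"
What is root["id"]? 244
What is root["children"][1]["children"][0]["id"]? 43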